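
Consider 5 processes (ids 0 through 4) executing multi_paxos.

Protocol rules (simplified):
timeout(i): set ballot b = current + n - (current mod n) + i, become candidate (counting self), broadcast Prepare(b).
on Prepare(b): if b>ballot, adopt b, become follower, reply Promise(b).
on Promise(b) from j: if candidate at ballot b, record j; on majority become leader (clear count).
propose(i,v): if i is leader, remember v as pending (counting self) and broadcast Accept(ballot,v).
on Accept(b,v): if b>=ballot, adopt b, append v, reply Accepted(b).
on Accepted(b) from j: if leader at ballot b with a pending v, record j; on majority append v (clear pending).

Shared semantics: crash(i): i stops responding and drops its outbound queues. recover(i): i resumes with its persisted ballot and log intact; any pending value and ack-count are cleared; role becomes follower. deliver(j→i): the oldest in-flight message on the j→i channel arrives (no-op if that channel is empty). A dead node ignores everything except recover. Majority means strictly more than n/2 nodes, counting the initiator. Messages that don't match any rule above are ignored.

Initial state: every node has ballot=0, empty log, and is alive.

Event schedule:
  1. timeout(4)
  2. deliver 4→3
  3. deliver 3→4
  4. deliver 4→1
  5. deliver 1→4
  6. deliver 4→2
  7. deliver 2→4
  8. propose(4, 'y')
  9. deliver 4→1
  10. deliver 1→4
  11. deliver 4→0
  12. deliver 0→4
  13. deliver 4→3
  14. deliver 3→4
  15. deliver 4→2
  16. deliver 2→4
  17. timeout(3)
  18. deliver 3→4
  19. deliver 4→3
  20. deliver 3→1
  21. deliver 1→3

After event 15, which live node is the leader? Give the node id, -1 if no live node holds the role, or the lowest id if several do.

[1] timeout(4) → N4(cand b9 [-])
[2] deliver 4→3 → N3(foll b9 [-])
[3] deliver 3→4 → ∅
[4] deliver 4→1 → N1(foll b9 [-])
[5] deliver 1→4 → N4(lead b9 [-])
[6] deliver 4→2 → N2(foll b9 [-])
[7] deliver 2→4 → ∅
[8] propose(4,'y') → ∅
[9] deliver 4→1 → N1(foll b9 [y])
[10] deliver 1→4 → ∅
[11] deliver 4→0 → N0(foll b9 [-])
[12] deliver 0→4 → ∅
[13] deliver 4→3 → N3(foll b9 [y])
[14] deliver 3→4 → N4(lead b9 [y])
[15] deliver 4→2 → N2(foll b9 [y])

4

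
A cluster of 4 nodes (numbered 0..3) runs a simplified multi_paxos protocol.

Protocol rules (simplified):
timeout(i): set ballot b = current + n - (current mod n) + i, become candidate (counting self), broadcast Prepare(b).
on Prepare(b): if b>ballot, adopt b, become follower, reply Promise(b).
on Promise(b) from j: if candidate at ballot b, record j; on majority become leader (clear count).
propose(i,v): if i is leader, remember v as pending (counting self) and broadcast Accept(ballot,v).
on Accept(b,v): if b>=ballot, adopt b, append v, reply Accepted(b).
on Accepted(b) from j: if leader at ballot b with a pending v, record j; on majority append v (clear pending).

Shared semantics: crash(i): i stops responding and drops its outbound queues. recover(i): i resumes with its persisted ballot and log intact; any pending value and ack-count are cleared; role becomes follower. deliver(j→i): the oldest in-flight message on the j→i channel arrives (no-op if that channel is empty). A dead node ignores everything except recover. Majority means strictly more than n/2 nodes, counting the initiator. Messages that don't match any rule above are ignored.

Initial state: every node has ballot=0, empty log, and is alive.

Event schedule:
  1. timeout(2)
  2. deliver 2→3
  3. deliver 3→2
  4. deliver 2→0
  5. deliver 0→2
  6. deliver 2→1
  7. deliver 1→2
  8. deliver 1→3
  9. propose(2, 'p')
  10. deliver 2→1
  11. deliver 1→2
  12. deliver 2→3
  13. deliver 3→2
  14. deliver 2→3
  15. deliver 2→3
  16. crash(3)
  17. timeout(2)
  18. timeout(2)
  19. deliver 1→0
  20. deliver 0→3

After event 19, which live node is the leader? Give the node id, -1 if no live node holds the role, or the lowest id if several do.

1. timeout(2):  <2:cand b6 ->
2. deliver 2→3:  <3:foll b6 ->
3. deliver 3→2:  nop
4. deliver 2→0:  <0:foll b6 ->
5. deliver 0→2:  <2:lead b6 ->
6. deliver 2→1:  <1:foll b6 ->
7. deliver 1→2:  nop
8. deliver 1→3:  nop
9. propose(2,'p'):  nop
10. deliver 2→1:  <1:foll b6 p>
11. deliver 1→2:  nop
12. deliver 2→3:  <3:foll b6 p>
13. deliver 3→2:  <2:lead b6 p>
14. deliver 2→3:  nop
15. deliver 2→3:  nop
16. crash(3):  <3:✗foll b6 p>
17. timeout(2):  <2:cand b10 p>
18. timeout(2):  <2:cand b14 p>
19. deliver 1→0:  nop

-1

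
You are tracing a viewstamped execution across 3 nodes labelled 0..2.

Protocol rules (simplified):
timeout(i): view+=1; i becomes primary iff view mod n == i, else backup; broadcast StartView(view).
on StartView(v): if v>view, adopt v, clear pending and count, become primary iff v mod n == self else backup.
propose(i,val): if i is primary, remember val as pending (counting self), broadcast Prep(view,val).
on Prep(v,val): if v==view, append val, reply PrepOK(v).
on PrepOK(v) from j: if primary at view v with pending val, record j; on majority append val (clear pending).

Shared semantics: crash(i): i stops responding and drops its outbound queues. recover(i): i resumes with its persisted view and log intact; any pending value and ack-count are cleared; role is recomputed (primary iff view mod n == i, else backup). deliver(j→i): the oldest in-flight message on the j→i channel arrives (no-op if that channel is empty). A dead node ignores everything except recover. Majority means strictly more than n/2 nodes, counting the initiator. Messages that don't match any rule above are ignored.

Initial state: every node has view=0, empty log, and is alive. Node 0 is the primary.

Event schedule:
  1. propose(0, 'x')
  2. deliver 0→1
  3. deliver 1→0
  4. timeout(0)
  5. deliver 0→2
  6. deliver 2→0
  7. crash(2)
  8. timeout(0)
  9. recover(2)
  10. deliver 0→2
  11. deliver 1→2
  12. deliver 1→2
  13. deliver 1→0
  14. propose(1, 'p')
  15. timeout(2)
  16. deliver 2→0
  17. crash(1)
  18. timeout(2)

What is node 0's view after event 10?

2

step 1 propose(0,'x'): —
step 2 deliver 0→1: 1={back,v=0,log=x}
step 3 deliver 1→0: 0={prim,v=0,log=x}
step 4 timeout(0): 0={back,v=1,log=x}
step 5 deliver 0→2: 2={back,v=0,log=x}
step 6 deliver 2→0: —
step 7 crash(2): 2={✗back,v=0,log=x}
step 8 timeout(0): 0={back,v=2,log=x}
step 9 recover(2): 2={back,v=0,log=x}
step 10 deliver 0→2: 2={back,v=1,log=x}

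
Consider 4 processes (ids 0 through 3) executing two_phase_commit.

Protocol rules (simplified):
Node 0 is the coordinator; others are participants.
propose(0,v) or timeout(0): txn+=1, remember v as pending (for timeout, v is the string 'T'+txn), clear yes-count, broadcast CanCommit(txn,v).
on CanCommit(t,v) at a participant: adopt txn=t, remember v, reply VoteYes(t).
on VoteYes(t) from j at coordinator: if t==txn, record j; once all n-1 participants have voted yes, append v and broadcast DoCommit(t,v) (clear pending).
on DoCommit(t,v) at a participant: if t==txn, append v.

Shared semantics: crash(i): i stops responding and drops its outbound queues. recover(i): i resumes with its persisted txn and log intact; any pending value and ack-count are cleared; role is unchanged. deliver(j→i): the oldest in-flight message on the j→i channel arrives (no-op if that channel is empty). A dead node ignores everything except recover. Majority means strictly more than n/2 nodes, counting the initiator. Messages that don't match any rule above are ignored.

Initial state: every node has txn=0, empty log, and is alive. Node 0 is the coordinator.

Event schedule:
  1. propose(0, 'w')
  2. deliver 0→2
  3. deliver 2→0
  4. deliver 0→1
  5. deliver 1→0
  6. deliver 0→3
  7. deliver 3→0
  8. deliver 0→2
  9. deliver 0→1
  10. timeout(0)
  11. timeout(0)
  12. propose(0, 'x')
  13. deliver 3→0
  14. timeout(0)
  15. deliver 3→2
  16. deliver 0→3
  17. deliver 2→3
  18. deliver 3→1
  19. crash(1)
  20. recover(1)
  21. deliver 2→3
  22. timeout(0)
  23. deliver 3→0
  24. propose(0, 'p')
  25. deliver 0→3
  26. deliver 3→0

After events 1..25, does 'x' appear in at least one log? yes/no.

no

[1] propose(0,'w') → N0(coor t1 [-])
[2] deliver 0→2 → N2(part t1 [-])
[3] deliver 2→0 → ∅
[4] deliver 0→1 → N1(part t1 [-])
[5] deliver 1→0 → ∅
[6] deliver 0→3 → N3(part t1 [-])
[7] deliver 3→0 → N0(coor t1 [w])
[8] deliver 0→2 → N2(part t1 [w])
[9] deliver 0→1 → N1(part t1 [w])
[10] timeout(0) → N0(coor t2 [w])
[11] timeout(0) → N0(coor t3 [w])
[12] propose(0,'x') → N0(coor t4 [w])
[13] deliver 3→0 → ∅
[14] timeout(0) → N0(coor t5 [w])
[15] deliver 3→2 → ∅
[16] deliver 0→3 → N3(part t1 [w])
[17] deliver 2→3 → ∅
[18] deliver 3→1 → ∅
[19] crash(1) → N1(✗part t1 [w])
[20] recover(1) → N1(part t1 [w])
[21] deliver 2→3 → ∅
[22] timeout(0) → N0(coor t6 [w])
[23] deliver 3→0 → ∅
[24] propose(0,'p') → N0(coor t7 [w])
[25] deliver 0→3 → N3(part t2 [w])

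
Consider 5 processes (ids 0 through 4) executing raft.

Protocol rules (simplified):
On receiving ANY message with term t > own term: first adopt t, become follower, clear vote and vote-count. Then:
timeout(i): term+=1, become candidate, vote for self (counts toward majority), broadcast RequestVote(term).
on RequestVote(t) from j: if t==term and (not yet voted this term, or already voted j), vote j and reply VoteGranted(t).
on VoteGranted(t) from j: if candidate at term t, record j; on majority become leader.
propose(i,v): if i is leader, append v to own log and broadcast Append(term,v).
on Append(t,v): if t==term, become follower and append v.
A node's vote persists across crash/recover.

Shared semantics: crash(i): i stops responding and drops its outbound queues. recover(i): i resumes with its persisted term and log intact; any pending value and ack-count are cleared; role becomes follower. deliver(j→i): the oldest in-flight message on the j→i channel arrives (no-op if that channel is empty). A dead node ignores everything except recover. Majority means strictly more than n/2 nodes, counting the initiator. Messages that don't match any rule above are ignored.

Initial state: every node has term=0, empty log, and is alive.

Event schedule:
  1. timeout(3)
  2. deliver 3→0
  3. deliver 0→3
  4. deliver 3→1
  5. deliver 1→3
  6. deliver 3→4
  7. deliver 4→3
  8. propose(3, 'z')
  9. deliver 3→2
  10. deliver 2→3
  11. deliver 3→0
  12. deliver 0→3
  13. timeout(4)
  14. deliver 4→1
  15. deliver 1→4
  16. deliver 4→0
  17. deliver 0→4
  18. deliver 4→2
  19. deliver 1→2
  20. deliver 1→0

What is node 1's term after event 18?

1. timeout(3):  <3:cand t1 ->
2. deliver 3→0:  <0:foll t1 ->
3. deliver 0→3:  nop
4. deliver 3→1:  <1:foll t1 ->
5. deliver 1→3:  <3:lead t1 ->
6. deliver 3→4:  <4:foll t1 ->
7. deliver 4→3:  nop
8. propose(3,'z'):  <3:lead t1 z>
9. deliver 3→2:  <2:foll t1 ->
10. deliver 2→3:  nop
11. deliver 3→0:  <0:foll t1 z>
12. deliver 0→3:  nop
13. timeout(4):  <4:cand t2 ->
14. deliver 4→1:  <1:foll t2 ->
15. deliver 1→4:  nop
16. deliver 4→0:  <0:foll t2 z>
17. deliver 0→4:  <4:lead t2 ->
18. deliver 4→2:  <2:foll t2 ->

2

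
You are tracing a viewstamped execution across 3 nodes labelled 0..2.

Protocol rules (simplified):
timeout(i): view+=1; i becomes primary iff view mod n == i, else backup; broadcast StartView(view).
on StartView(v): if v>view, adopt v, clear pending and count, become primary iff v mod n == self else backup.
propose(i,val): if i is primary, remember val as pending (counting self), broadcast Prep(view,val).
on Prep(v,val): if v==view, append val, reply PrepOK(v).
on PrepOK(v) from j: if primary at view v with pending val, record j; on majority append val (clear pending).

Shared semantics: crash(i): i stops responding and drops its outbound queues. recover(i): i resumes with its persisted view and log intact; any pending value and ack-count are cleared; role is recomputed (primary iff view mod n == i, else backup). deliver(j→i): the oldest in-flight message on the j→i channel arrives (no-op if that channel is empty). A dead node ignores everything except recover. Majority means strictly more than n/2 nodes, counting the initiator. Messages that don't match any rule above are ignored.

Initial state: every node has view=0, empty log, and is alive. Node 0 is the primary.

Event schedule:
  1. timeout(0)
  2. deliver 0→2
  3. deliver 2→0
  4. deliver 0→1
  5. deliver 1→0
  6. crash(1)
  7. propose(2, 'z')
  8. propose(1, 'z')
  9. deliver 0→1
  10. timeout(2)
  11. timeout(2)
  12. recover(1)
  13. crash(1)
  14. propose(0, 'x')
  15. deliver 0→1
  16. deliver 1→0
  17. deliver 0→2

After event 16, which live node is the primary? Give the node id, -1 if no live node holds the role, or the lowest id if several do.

after 1 — timeout(0): n0:back/v1/[-]
after 2 — deliver 0→2: n2:back/v1/[-]
after 3 — deliver 2→0: ·
after 4 — deliver 0→1: n1:prim/v1/[-]
after 5 — deliver 1→0: ·
after 6 — crash(1): n1:✗prim/v1/[-]
after 7 — propose(2,'z'): ·
after 8 — propose(1,'z'): ·
after 9 — deliver 0→1: ·
after 10 — timeout(2): n2:prim/v2/[-]
after 11 — timeout(2): n2:back/v3/[-]
after 12 — recover(1): n1:prim/v1/[-]
after 13 — crash(1): n1:✗prim/v1/[-]
after 14 — propose(0,'x'): ·
after 15 — deliver 0→1: ·
after 16 — deliver 1→0: ·

-1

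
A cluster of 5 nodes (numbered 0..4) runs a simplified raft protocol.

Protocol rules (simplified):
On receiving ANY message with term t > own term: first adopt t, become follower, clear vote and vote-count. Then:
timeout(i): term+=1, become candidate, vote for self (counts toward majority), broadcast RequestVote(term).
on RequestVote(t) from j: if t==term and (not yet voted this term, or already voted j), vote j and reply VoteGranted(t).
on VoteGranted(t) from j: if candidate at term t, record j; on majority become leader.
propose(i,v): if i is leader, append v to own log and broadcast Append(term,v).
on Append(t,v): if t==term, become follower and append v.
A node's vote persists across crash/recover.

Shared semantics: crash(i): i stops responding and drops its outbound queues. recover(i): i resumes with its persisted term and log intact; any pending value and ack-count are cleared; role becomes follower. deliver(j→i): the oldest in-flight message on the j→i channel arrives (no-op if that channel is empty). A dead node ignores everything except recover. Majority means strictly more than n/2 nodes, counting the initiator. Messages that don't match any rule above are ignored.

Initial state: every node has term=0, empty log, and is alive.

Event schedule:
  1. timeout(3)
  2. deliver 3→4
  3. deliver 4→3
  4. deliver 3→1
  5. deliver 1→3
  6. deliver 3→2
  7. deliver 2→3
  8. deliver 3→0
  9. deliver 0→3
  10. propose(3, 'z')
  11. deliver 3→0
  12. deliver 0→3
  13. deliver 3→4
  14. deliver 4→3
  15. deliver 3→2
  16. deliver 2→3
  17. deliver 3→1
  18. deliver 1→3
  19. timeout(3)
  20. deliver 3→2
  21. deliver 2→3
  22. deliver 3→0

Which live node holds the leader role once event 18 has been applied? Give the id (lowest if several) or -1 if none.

e1 timeout(3): 3[cand,t=1,-]
e2 deliver 3→4: 4[foll,t=1,-]
e3 deliver 4→3: ·
e4 deliver 3→1: 1[foll,t=1,-]
e5 deliver 1→3: 3[lead,t=1,-]
e6 deliver 3→2: 2[foll,t=1,-]
e7 deliver 2→3: ·
e8 deliver 3→0: 0[foll,t=1,-]
e9 deliver 0→3: ·
e10 propose(3,'z'): 3[lead,t=1,z]
e11 deliver 3→0: 0[foll,t=1,z]
e12 deliver 0→3: ·
e13 deliver 3→4: 4[foll,t=1,z]
e14 deliver 4→3: ·
e15 deliver 3→2: 2[foll,t=1,z]
e16 deliver 2→3: ·
e17 deliver 3→1: 1[foll,t=1,z]
e18 deliver 1→3: ·

3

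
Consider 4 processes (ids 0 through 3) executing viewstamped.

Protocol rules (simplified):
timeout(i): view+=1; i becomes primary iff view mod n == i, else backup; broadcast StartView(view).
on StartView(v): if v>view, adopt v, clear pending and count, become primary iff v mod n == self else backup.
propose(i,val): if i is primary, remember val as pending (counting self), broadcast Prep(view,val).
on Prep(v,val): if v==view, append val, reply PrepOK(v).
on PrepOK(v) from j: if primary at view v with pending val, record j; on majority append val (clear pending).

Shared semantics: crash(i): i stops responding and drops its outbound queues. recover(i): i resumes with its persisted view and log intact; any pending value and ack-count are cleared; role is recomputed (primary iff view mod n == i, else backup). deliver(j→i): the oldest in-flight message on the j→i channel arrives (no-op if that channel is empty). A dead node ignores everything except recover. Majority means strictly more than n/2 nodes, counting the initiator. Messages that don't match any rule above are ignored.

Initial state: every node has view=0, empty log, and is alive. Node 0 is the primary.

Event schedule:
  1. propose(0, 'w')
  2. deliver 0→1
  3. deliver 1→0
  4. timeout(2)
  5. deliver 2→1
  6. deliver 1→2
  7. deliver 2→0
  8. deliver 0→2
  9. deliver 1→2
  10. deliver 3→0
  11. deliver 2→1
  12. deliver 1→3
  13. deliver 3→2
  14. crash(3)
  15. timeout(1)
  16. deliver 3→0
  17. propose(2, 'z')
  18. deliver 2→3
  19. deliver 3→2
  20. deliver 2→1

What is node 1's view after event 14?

1

[1] propose(0,'w') → ∅
[2] deliver 0→1 → N1(back v0 [w])
[3] deliver 1→0 → ∅
[4] timeout(2) → N2(back v1 [-])
[5] deliver 2→1 → N1(prim v1 [w])
[6] deliver 1→2 → ∅
[7] deliver 2→0 → N0(back v1 [-])
[8] deliver 0→2 → ∅
[9] deliver 1→2 → ∅
[10] deliver 3→0 → ∅
[11] deliver 2→1 → ∅
[12] deliver 1→3 → ∅
[13] deliver 3→2 → ∅
[14] crash(3) → N3(✗back v0 [-])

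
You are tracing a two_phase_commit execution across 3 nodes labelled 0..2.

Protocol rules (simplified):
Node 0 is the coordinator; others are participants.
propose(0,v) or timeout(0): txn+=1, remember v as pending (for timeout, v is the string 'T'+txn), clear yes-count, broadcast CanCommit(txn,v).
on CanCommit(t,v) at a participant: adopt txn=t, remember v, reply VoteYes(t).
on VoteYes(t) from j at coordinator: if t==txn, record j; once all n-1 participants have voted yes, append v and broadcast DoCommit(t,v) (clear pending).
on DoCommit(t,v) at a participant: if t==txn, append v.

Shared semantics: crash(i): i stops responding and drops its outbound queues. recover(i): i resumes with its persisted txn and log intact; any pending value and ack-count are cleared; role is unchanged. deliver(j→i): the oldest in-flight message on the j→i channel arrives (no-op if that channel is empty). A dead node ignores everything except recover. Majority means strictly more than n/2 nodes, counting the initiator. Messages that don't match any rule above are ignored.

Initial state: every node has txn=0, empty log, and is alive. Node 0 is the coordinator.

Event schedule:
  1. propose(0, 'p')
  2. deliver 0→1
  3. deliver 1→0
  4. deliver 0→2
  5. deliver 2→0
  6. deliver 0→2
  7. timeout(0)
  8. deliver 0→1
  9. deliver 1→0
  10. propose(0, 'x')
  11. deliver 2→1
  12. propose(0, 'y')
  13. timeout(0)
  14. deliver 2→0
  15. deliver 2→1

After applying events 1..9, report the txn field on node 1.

1

1. propose(0,'p'):  <0:coor t1 ->
2. deliver 0→1:  <1:part t1 ->
3. deliver 1→0:  nop
4. deliver 0→2:  <2:part t1 ->
5. deliver 2→0:  <0:coor t1 p>
6. deliver 0→2:  <2:part t1 p>
7. timeout(0):  <0:coor t2 p>
8. deliver 0→1:  <1:part t1 p>
9. deliver 1→0:  nop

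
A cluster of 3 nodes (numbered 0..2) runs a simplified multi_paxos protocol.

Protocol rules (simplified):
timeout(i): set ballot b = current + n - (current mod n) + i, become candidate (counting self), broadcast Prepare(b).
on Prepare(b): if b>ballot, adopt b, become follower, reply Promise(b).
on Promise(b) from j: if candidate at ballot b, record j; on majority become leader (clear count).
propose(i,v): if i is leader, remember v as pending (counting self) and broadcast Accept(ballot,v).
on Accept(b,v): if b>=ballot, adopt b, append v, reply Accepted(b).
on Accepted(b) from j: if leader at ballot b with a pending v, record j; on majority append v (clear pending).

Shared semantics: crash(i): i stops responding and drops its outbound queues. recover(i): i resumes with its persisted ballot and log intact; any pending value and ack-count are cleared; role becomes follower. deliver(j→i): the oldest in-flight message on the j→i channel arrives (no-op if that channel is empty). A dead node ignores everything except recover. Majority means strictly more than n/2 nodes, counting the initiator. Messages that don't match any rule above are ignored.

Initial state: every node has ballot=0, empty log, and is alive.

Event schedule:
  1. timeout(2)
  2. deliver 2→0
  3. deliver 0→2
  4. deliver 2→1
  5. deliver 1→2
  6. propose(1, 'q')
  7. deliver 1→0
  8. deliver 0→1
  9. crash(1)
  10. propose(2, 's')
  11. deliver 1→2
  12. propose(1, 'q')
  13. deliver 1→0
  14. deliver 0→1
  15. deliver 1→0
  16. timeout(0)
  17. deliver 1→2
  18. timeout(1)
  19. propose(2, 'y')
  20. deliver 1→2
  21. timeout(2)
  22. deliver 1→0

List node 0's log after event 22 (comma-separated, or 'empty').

empty

after 1 — timeout(2): n2:cand/b5/[-]
after 2 — deliver 2→0: n0:foll/b5/[-]
after 3 — deliver 0→2: n2:lead/b5/[-]
after 4 — deliver 2→1: n1:foll/b5/[-]
after 5 — deliver 1→2: ·
after 6 — propose(1,'q'): ·
after 7 — deliver 1→0: ·
after 8 — deliver 0→1: ·
after 9 — crash(1): n1:✗foll/b5/[-]
after 10 — propose(2,'s'): ·
after 11 — deliver 1→2: ·
after 12 — propose(1,'q'): ·
after 13 — deliver 1→0: ·
after 14 — deliver 0→1: ·
after 15 — deliver 1→0: ·
after 16 — timeout(0): n0:cand/b6/[-]
after 17 — deliver 1→2: ·
after 18 — timeout(1): ·
after 19 — propose(2,'y'): ·
after 20 — deliver 1→2: ·
after 21 — timeout(2): n2:cand/b8/[-]
after 22 — deliver 1→0: ·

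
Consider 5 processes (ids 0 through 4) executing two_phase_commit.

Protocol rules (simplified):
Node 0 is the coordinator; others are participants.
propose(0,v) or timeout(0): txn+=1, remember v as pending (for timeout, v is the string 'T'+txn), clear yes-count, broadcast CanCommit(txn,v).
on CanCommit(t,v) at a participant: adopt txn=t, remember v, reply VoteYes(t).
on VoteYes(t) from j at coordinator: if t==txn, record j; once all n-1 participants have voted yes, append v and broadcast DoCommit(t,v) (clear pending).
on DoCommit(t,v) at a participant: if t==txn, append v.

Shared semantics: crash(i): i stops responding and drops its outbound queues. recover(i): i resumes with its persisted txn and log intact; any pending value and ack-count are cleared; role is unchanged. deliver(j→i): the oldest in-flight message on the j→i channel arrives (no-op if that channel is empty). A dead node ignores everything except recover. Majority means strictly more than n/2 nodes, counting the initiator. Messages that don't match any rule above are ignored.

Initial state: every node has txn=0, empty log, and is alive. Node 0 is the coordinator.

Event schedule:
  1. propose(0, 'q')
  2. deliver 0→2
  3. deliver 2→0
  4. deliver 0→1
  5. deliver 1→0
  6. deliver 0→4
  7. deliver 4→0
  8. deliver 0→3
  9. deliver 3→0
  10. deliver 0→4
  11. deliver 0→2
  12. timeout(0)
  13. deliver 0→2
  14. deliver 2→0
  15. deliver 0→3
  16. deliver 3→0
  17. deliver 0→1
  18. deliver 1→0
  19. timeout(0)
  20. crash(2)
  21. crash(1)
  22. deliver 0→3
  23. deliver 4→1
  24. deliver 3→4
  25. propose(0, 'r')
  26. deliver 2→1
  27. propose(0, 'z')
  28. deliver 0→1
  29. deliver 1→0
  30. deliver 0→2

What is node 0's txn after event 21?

1. propose(0,'q'):  <0:coor t1 ->
2. deliver 0→2:  <2:part t1 ->
3. deliver 2→0:  nop
4. deliver 0→1:  <1:part t1 ->
5. deliver 1→0:  nop
6. deliver 0→4:  <4:part t1 ->
7. deliver 4→0:  nop
8. deliver 0→3:  <3:part t1 ->
9. deliver 3→0:  <0:coor t1 q>
10. deliver 0→4:  <4:part t1 q>
11. deliver 0→2:  <2:part t1 q>
12. timeout(0):  <0:coor t2 q>
13. deliver 0→2:  <2:part t2 q>
14. deliver 2→0:  nop
15. deliver 0→3:  <3:part t1 q>
16. deliver 3→0:  nop
17. deliver 0→1:  <1:part t1 q>
18. deliver 1→0:  nop
19. timeout(0):  <0:coor t3 q>
20. crash(2):  <2:✗part t2 q>
21. crash(1):  <1:✗part t1 q>

3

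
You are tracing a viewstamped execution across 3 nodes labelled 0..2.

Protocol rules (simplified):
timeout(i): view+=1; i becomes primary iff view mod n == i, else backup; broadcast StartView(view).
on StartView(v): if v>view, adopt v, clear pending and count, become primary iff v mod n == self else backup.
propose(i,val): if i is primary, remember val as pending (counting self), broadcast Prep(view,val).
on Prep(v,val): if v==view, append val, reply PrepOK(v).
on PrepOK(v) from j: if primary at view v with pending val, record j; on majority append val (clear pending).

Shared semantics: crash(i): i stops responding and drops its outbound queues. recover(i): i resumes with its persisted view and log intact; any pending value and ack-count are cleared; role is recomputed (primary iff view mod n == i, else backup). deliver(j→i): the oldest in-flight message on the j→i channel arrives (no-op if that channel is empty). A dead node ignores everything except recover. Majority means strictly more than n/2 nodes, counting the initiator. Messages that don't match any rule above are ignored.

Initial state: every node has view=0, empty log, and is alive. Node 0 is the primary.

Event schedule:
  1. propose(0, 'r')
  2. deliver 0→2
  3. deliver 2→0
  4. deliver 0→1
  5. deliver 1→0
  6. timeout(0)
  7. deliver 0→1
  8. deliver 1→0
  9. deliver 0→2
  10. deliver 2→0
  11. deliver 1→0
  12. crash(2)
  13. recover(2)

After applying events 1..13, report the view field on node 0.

1

after 1 — propose(0,'r'): ·
after 2 — deliver 0→2: n2:back/v0/[r]
after 3 — deliver 2→0: n0:prim/v0/[r]
after 4 — deliver 0→1: n1:back/v0/[r]
after 5 — deliver 1→0: ·
after 6 — timeout(0): n0:back/v1/[r]
after 7 — deliver 0→1: n1:prim/v1/[r]
after 8 — deliver 1→0: ·
after 9 — deliver 0→2: n2:back/v1/[r]
after 10 — deliver 2→0: ·
after 11 — deliver 1→0: ·
after 12 — crash(2): n2:✗back/v1/[r]
after 13 — recover(2): n2:back/v1/[r]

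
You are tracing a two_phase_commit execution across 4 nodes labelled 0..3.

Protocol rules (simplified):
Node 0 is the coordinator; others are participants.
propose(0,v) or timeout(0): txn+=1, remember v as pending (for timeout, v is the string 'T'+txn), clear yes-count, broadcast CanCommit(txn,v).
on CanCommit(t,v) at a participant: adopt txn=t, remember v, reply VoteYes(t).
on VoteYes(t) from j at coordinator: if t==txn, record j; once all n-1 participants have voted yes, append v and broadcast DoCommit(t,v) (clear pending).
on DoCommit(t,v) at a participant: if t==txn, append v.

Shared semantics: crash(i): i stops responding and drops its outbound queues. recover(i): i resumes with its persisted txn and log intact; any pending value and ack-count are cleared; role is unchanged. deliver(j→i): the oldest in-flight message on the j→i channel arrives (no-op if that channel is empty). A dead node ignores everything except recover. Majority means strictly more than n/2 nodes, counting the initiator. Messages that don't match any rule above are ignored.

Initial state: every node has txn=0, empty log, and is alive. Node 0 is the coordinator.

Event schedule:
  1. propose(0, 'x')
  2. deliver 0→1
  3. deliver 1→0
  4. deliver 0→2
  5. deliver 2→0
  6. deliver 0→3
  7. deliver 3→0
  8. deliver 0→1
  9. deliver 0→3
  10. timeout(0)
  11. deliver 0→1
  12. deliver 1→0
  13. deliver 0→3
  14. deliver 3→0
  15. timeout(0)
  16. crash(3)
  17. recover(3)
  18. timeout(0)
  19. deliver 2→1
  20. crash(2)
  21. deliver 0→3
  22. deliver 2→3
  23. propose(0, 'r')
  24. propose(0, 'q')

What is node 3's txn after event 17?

2

e1 propose(0,'x'): 0[coor,t=1,-]
e2 deliver 0→1: 1[part,t=1,-]
e3 deliver 1→0: ·
e4 deliver 0→2: 2[part,t=1,-]
e5 deliver 2→0: ·
e6 deliver 0→3: 3[part,t=1,-]
e7 deliver 3→0: 0[coor,t=1,x]
e8 deliver 0→1: 1[part,t=1,x]
e9 deliver 0→3: 3[part,t=1,x]
e10 timeout(0): 0[coor,t=2,x]
e11 deliver 0→1: 1[part,t=2,x]
e12 deliver 1→0: ·
e13 deliver 0→3: 3[part,t=2,x]
e14 deliver 3→0: ·
e15 timeout(0): 0[coor,t=3,x]
e16 crash(3): 3[✗part,t=2,x]
e17 recover(3): 3[part,t=2,x]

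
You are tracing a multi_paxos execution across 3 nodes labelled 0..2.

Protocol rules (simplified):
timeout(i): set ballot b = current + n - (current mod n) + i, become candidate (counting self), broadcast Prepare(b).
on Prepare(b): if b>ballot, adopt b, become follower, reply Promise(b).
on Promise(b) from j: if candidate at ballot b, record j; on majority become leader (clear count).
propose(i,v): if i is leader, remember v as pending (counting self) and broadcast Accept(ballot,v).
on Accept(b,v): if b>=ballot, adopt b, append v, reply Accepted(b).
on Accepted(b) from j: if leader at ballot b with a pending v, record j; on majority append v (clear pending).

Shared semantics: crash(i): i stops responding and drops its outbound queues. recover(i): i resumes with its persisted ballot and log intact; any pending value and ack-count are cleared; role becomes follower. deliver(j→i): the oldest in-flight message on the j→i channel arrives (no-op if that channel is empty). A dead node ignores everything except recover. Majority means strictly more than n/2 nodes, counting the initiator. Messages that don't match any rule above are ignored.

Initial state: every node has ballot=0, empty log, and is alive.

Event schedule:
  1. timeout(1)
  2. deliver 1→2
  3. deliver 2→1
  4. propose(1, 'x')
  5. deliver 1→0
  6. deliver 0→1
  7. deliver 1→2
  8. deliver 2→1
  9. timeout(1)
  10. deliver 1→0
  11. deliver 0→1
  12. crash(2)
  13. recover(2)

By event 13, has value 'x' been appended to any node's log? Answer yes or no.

[1] timeout(1) → N1(cand b4 [-])
[2] deliver 1→2 → N2(foll b4 [-])
[3] deliver 2→1 → N1(lead b4 [-])
[4] propose(1,'x') → ∅
[5] deliver 1→0 → N0(foll b4 [-])
[6] deliver 0→1 → ∅
[7] deliver 1→2 → N2(foll b4 [x])
[8] deliver 2→1 → N1(lead b4 [x])
[9] timeout(1) → N1(cand b7 [x])
[10] deliver 1→0 → N0(foll b4 [x])
[11] deliver 0→1 → ∅
[12] crash(2) → N2(✗foll b4 [x])
[13] recover(2) → N2(foll b4 [x])

yes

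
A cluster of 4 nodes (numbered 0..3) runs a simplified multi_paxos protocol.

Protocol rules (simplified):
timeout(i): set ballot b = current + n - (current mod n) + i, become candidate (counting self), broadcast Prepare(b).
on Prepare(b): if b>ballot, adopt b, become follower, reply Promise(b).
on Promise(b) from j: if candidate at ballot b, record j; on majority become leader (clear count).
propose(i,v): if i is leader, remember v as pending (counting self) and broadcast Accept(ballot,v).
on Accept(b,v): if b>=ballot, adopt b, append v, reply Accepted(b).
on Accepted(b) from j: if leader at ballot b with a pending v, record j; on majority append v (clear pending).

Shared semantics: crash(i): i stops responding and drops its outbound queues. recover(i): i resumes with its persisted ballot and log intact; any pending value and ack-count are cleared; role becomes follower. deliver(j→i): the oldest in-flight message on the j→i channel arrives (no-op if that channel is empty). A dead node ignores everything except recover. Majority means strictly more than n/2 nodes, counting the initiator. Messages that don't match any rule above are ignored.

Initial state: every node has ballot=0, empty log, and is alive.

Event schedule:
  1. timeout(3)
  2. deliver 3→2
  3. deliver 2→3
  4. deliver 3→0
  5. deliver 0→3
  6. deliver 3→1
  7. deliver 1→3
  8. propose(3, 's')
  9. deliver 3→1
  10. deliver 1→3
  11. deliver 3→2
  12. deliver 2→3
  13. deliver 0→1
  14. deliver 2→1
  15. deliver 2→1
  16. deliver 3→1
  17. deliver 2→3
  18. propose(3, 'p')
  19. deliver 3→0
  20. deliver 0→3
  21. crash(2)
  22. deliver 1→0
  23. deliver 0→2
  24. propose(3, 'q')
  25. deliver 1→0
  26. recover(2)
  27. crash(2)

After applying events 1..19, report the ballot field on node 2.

7

[1] timeout(3) → N3(cand b7 [-])
[2] deliver 3→2 → N2(foll b7 [-])
[3] deliver 2→3 → ∅
[4] deliver 3→0 → N0(foll b7 [-])
[5] deliver 0→3 → N3(lead b7 [-])
[6] deliver 3→1 → N1(foll b7 [-])
[7] deliver 1→3 → ∅
[8] propose(3,'s') → ∅
[9] deliver 3→1 → N1(foll b7 [s])
[10] deliver 1→3 → ∅
[11] deliver 3→2 → N2(foll b7 [s])
[12] deliver 2→3 → N3(lead b7 [s])
[13] deliver 0→1 → ∅
[14] deliver 2→1 → ∅
[15] deliver 2→1 → ∅
[16] deliver 3→1 → ∅
[17] deliver 2→3 → ∅
[18] propose(3,'p') → ∅
[19] deliver 3→0 → N0(foll b7 [s])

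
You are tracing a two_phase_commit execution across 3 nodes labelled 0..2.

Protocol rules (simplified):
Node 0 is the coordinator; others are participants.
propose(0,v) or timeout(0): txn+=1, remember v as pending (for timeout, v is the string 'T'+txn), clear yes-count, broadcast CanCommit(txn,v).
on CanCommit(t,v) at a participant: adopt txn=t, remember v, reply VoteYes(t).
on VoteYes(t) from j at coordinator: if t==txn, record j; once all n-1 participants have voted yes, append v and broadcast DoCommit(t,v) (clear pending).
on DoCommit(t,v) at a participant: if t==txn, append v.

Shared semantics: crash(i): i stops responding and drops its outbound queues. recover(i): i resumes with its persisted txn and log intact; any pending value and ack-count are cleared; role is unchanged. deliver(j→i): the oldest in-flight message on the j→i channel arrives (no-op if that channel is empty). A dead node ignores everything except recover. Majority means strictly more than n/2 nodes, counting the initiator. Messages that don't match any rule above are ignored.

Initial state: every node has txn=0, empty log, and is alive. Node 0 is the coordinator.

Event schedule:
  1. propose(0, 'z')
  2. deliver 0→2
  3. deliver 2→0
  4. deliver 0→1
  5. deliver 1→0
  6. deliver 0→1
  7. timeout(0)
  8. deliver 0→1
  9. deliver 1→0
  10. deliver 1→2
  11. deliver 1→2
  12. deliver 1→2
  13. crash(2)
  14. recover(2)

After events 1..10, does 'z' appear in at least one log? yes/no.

yes

1. propose(0,'z'):  <0:coor t1 ->
2. deliver 0→2:  <2:part t1 ->
3. deliver 2→0:  nop
4. deliver 0→1:  <1:part t1 ->
5. deliver 1→0:  <0:coor t1 z>
6. deliver 0→1:  <1:part t1 z>
7. timeout(0):  <0:coor t2 z>
8. deliver 0→1:  <1:part t2 z>
9. deliver 1→0:  nop
10. deliver 1→2:  nop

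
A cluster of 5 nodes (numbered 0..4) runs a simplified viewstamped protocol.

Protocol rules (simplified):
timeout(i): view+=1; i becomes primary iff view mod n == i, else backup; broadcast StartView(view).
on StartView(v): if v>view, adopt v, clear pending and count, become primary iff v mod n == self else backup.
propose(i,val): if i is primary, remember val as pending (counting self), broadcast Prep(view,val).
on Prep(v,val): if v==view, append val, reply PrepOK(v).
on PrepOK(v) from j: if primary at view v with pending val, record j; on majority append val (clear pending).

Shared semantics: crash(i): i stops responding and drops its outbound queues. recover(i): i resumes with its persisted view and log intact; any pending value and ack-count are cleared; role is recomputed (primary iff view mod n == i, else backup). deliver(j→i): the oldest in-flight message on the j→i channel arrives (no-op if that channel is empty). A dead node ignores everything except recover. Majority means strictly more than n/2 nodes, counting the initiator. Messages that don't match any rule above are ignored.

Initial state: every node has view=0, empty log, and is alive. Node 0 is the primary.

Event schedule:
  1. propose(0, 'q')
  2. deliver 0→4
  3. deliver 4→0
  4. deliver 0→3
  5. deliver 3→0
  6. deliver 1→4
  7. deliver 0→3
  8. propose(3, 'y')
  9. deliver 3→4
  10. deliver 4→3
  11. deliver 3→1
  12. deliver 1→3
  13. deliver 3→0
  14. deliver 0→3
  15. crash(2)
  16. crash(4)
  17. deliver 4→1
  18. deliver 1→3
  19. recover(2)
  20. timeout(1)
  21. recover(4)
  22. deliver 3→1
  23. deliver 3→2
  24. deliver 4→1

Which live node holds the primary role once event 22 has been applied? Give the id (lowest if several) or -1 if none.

1. propose(0,'q'):  nop
2. deliver 0→4:  <4:back v0 q>
3. deliver 4→0:  nop
4. deliver 0→3:  <3:back v0 q>
5. deliver 3→0:  <0:prim v0 q>
6. deliver 1→4:  nop
7. deliver 0→3:  nop
8. propose(3,'y'):  nop
9. deliver 3→4:  nop
10. deliver 4→3:  nop
11. deliver 3→1:  nop
12. deliver 1→3:  nop
13. deliver 3→0:  nop
14. deliver 0→3:  nop
15. crash(2):  <2:✗back v0 ->
16. crash(4):  <4:✗back v0 q>
17. deliver 4→1:  nop
18. deliver 1→3:  nop
19. recover(2):  <2:back v0 ->
20. timeout(1):  <1:prim v1 ->
21. recover(4):  <4:back v0 q>
22. deliver 3→1:  nop

0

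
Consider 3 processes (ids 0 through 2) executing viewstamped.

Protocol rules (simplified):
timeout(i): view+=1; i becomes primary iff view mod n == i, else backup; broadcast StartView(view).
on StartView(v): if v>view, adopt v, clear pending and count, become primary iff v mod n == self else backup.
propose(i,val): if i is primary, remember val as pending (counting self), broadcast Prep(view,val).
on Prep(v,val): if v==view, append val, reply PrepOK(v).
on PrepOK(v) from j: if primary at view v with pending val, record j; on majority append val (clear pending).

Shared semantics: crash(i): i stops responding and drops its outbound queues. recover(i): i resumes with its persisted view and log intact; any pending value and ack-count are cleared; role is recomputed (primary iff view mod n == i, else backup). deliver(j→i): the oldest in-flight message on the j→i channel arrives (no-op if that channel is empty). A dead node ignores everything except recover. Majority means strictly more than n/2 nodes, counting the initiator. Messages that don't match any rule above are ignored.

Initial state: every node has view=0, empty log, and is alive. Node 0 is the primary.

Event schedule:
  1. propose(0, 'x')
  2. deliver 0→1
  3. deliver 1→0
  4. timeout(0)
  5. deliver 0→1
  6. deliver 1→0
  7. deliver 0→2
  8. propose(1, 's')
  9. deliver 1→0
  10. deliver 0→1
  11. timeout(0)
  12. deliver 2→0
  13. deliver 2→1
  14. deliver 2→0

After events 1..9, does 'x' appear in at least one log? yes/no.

yes

step 1 propose(0,'x'): —
step 2 deliver 0→1: 1={back,v=0,log=x}
step 3 deliver 1→0: 0={prim,v=0,log=x}
step 4 timeout(0): 0={back,v=1,log=x}
step 5 deliver 0→1: 1={prim,v=1,log=x}
step 6 deliver 1→0: —
step 7 deliver 0→2: 2={back,v=0,log=x}
step 8 propose(1,'s'): —
step 9 deliver 1→0: 0={back,v=1,log=x,s}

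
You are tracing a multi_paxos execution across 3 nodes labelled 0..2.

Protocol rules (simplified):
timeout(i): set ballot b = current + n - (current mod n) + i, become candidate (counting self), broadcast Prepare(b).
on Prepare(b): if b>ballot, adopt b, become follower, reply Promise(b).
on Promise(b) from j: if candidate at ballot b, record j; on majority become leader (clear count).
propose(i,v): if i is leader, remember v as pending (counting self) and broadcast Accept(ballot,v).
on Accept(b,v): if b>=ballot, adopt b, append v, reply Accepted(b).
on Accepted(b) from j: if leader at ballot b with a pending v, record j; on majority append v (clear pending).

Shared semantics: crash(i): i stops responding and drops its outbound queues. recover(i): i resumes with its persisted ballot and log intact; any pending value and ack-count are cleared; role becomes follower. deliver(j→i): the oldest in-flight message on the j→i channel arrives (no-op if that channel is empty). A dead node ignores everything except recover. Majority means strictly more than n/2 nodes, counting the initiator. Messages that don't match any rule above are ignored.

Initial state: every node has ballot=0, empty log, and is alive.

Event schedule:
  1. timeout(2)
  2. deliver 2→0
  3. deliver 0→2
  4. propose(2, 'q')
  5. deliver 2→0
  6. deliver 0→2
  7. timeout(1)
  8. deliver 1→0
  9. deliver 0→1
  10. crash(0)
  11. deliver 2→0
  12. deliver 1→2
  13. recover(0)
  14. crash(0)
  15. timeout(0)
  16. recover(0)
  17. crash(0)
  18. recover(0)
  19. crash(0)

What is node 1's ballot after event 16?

e1 timeout(2): 2[cand,b=5,-]
e2 deliver 2→0: 0[foll,b=5,-]
e3 deliver 0→2: 2[lead,b=5,-]
e4 propose(2,'q'): ·
e5 deliver 2→0: 0[foll,b=5,q]
e6 deliver 0→2: 2[lead,b=5,q]
e7 timeout(1): 1[cand,b=4,-]
e8 deliver 1→0: ·
e9 deliver 0→1: ·
e10 crash(0): 0[✗foll,b=5,q]
e11 deliver 2→0: ·
e12 deliver 1→2: ·
e13 recover(0): 0[foll,b=5,q]
e14 crash(0): 0[✗foll,b=5,q]
e15 timeout(0): ·
e16 recover(0): 0[foll,b=5,q]

4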